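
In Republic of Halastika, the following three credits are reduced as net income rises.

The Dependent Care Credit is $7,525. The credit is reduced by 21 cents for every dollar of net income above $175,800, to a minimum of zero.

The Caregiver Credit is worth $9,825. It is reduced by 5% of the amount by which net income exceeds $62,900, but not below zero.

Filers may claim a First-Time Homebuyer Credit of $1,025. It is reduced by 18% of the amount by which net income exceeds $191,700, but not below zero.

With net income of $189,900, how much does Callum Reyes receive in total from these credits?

$9,064

Dependent Care Credit: 21% of the $14,100 excess over $175,800 is $2,961; credit = $7,525 − $2,961 = $4,564.
Caregiver Credit: 5% of the $127,000 excess over $62,900 is $6,350; credit = $9,825 − $6,350 = $3,475.
First-Time Homebuyer Credit: $189,900 is at or below the $191,700 threshold, so the full $1,025 applies.
Total: $4,564 + $3,475 + $1,025 = $9,064.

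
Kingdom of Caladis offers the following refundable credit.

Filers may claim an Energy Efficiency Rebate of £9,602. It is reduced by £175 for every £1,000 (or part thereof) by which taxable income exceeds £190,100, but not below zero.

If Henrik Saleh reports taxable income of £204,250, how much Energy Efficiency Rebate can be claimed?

£6,977

Energy Efficiency Rebate: income exceeds £190,100 by £14,150, which is 15 full-or-partial £1,000 increments; reduction = 15 × £175 = £2,625, leaving £6,977.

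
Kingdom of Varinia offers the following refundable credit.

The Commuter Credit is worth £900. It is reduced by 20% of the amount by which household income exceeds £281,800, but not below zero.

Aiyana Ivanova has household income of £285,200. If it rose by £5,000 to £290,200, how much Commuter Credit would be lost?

At £285,200 — 20% of the £3,400 excess over £281,800 is £680; credit = £900 − £680 = £220.
At £290,200 — 20% of the £8,400 excess over £281,800 is £1,680 ≥ base, so the credit is £0.
Lost: £220 − £0 = £220.

£220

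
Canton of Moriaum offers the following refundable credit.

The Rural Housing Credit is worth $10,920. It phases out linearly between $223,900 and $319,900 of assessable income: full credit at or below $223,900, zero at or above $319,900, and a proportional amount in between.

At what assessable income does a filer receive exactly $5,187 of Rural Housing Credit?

$274,300

$5,187 is 5,187/10,920 of the full $10,920, so 5,733/10,920 of the $96,000 range has been used: income = $223,900 + $96,000 × 5,733/10,920 = $274,300.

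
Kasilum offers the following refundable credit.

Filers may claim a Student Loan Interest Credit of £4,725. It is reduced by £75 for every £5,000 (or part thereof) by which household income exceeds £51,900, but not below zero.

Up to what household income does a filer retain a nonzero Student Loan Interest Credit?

£361,900

After 62 increments the reduction is 62 × £75 = £4,650, leaving £75; one more increment wipes it out. Increment 62 ends at excess 62 × £5,000 = £310,000, so the highest qualifying income is £51,900 + £310,000 = £361,900.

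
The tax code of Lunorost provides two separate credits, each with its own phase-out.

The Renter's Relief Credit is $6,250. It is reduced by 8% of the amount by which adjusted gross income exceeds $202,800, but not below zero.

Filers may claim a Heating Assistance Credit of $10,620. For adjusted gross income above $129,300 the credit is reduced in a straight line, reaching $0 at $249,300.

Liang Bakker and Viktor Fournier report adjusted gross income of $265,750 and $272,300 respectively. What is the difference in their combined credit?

$524

Liang ($265,750): Renter's Relief Credit: 8% of the $62,950 excess over $202,800 is $5,036; credit = $6,250 − $5,036 = $1,214. Heating Assistance Credit: $265,750 is at or above $249,300, so the credit is $0. total $1,214 + $0 = $1,214
Viktor ($272,300): Renter's Relief Credit: 8% of the $69,500 excess over $202,800 is $5,560; credit = $6,250 − $5,560 = $690. Heating Assistance Credit: $272,300 is at or above $249,300, so the credit is $0. total $690 + $0 = $690
Difference: |$1,214 − $690| = $524.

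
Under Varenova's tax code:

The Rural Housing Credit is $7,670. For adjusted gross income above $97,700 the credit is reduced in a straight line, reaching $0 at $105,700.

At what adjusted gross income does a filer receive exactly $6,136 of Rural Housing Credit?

$6,136 is 6,136/7,670 of the full $7,670, so 1,534/7,670 of the $8,000 range has been used: income = $97,700 + $8,000 × 1,534/7,670 = $99,300.

$99,300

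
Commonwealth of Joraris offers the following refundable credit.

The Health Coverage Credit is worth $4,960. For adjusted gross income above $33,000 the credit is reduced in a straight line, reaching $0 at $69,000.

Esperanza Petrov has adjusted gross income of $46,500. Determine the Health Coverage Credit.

$3,100

Health Coverage Credit: $46,500 is $13,500 into a $36,000 phase-out range, leaving 22,500/36,000 of the credit: $4,960 × 22,500/36,000 = $3,100.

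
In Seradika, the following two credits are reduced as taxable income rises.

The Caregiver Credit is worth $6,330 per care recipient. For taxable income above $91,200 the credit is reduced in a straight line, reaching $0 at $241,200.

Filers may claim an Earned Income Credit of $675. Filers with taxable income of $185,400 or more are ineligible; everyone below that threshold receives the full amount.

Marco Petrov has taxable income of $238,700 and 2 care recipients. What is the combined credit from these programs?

Caregiver Credit: base = 2 × $6,330 = $12,660. $238,700 is $147,500 into a $150,000 phase-out range, leaving 2,500/150,000 of the credit: $12,660 × 2,500/150,000 = $211.
Earned Income Credit: $238,700 meets or exceeds the $185,400 cutoff, so the credit is $0.
Total: $211 + $0 = $211.

$211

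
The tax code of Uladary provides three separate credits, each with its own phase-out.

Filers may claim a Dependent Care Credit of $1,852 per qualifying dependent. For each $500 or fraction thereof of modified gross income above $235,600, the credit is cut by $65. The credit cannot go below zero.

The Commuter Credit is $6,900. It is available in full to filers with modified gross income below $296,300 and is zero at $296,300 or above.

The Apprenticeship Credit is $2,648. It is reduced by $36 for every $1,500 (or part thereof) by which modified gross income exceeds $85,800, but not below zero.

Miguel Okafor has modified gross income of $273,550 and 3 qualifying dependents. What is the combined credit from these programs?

Dependent Care Credit: base = 3 × $1,852 = $5,556. income exceeds $235,600 by $37,950, which is 76 full-or-partial $500 increments; reduction = 76 × $65 = $4,940, leaving $616.
Commuter Credit: $273,550 is below the $296,300 cutoff, so the full $6,900 applies.
Apprenticeship Credit: income exceeds $85,800 by $187,750 → 126 increments × $36 = $4,536 ≥ base, so the credit is $0.
Total: $616 + $6,900 + $0 = $7,516.

$7,516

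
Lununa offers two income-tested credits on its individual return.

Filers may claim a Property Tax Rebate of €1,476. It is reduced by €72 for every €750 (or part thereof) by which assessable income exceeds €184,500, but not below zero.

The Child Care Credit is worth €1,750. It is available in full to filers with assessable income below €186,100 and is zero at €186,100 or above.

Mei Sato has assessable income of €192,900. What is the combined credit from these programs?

Property Tax Rebate: income exceeds €184,500 by €8,400, which is 12 full-or-partial €750 increments; reduction = 12 × €72 = €864, leaving €612.
Child Care Credit: €192,900 meets or exceeds the €186,100 cutoff, so the credit is €0.
Total: €612 + €0 = €612.

€612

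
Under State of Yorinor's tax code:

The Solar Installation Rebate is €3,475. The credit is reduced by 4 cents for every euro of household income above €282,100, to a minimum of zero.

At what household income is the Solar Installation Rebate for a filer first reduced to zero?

The credit falls by 4% of each euro above €282,100, so it reaches zero when the excess is €3,475 / 4% = €86,875: income = €282,100 + €86,875 = €368,975.

€368,975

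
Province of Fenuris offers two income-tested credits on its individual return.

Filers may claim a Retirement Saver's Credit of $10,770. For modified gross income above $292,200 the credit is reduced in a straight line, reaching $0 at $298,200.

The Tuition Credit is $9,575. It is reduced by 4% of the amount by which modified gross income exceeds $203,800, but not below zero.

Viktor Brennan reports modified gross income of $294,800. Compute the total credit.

$12,038

Retirement Saver's Credit: $294,800 is $2,600 into a $6,000 phase-out range, leaving 3,400/6,000 of the credit: $10,770 × 3,400/6,000 = $6,103.
Tuition Credit: 4% of the $91,000 excess over $203,800 is $3,640; credit = $9,575 − $3,640 = $5,935.
Total: $6,103 + $5,935 = $12,038.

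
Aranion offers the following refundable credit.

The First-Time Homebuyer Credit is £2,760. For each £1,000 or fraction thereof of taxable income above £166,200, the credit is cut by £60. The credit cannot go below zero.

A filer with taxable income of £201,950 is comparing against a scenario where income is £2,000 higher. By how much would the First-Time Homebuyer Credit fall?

At £201,950 — income exceeds £166,200 by £35,750, which is 36 full-or-partial £1,000 increments; reduction = 36 × £60 = £2,160, leaving £600.
At £203,950 — income exceeds £166,200 by £37,750, which is 38 full-or-partial £1,000 increments; reduction = 38 × £60 = £2,280, leaving £480.
Lost: £600 − £480 = £120.

£120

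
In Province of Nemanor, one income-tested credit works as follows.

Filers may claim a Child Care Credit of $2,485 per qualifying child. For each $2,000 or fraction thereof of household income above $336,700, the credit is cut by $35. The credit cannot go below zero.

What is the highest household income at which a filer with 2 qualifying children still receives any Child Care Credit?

Full credit = 2 × $2,485 = $4,970.
After 141 increments the reduction is 141 × $35 = $4,935, leaving $35; one more increment wipes it out. Increment 141 ends at excess 141 × $2,000 = $282,000, so the highest qualifying income is $336,700 + $282,000 = $618,700.

$618,700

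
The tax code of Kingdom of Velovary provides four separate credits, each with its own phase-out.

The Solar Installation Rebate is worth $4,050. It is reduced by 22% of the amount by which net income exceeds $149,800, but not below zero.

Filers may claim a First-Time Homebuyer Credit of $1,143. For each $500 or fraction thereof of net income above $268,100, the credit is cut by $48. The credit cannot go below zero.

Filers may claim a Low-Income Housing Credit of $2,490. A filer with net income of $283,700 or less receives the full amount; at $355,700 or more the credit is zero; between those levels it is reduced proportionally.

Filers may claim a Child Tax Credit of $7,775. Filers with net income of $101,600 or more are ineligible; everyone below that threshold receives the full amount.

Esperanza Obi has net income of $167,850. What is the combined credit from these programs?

Solar Installation Rebate: 22% of the $18,050 excess over $149,800 is $3,971; credit = $4,050 − $3,971 = $79.
First-Time Homebuyer Credit: $167,850 is at or below the $268,100 threshold, so the full $1,143 applies.
Low-Income Housing Credit: $167,850 is at or below the $283,700 threshold, so the full $2,490 applies.
Child Tax Credit: $167,850 meets or exceeds the $101,600 cutoff, so the credit is $0.
Total: $79 + $1,143 + $2,490 + $0 = $3,712.

$3,712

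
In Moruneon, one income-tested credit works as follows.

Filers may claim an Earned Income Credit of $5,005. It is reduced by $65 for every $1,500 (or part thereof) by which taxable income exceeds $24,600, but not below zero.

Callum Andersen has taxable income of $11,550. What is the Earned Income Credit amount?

Earned Income Credit: $11,550 is at or below the $24,600 threshold, so the full $5,005 applies.

$5,005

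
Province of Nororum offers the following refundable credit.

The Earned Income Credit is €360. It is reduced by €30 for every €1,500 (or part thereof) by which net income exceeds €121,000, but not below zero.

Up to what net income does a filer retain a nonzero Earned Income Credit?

€137,500

After 11 increments the reduction is 11 × €30 = €330, leaving €30; one more increment wipes it out. Increment 11 ends at excess 11 × €1,500 = €16,500, so the highest qualifying income is €121,000 + €16,500 = €137,500.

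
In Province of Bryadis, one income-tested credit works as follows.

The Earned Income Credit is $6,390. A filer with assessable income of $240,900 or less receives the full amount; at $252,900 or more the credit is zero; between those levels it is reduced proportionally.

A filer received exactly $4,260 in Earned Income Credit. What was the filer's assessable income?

$4,260 is 4,260/6,390 of the full $6,390, so 2,130/6,390 of the $12,000 range has been used: income = $240,900 + $12,000 × 2,130/6,390 = $244,900.

$244,900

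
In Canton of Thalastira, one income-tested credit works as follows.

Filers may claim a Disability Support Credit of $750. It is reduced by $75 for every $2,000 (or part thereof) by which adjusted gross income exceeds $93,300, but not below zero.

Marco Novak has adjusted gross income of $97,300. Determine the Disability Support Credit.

$600

Disability Support Credit: income exceeds $93,300 by $4,000, which is 2 full-or-partial $2,000 increments; reduction = 2 × $75 = $150, leaving $600.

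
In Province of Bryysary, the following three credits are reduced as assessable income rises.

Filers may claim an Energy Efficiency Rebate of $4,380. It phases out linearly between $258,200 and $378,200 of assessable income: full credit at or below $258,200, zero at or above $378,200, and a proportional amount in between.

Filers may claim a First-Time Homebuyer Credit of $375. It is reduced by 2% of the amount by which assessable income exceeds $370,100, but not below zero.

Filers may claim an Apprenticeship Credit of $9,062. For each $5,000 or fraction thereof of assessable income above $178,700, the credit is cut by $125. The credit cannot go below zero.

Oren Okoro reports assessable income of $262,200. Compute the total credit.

Energy Efficiency Rebate: $262,200 is $4,000 into a $120,000 phase-out range, leaving 116,000/120,000 of the credit: $4,380 × 116,000/120,000 = $4,234.
First-Time Homebuyer Credit: $262,200 is at or below the $370,100 threshold, so the full $375 applies.
Apprenticeship Credit: income exceeds $178,700 by $83,500, which is 17 full-or-partial $5,000 increments; reduction = 17 × $125 = $2,125, leaving $6,937.
Total: $4,234 + $375 + $6,937 = $11,546.

$11,546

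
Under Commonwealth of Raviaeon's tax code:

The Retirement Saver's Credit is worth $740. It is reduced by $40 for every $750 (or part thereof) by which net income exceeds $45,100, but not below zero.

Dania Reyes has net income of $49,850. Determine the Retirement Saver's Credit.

$460

Retirement Saver's Credit: income exceeds $45,100 by $4,750, which is 7 full-or-partial $750 increments; reduction = 7 × $40 = $280, leaving $460.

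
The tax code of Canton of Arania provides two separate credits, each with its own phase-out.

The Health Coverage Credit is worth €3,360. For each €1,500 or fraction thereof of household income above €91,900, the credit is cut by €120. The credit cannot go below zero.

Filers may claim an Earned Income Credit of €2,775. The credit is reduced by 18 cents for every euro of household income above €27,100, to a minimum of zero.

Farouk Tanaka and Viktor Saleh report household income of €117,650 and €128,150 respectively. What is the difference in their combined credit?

Farouk (€117,650): Health Coverage Credit: income exceeds €91,900 by €25,750, which is 18 full-or-partial €1,500 increments; reduction = 18 × €120 = €2,160, leaving €1,200. Earned Income Credit: 18% of the €90,550 excess over €27,100 is €16,299 ≥ base, so the credit is €0. total €1,200 + €0 = €1,200
Viktor (€128,150): Health Coverage Credit: income exceeds €91,900 by €36,250, which is 25 full-or-partial €1,500 increments; reduction = 25 × €120 = €3,000, leaving €360. Earned Income Credit: 18% of the €101,050 excess over €27,100 is €18,189 ≥ base, so the credit is €0. total €360 + €0 = €360
Difference: |€1,200 − €360| = €840.

€840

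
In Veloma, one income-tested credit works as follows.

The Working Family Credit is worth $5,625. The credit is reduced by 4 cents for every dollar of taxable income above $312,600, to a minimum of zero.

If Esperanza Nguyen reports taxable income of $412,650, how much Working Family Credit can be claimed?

Working Family Credit: 4% of the $100,050 excess over $312,600 is $4,002; credit = $5,625 − $4,002 = $1,623.

$1,623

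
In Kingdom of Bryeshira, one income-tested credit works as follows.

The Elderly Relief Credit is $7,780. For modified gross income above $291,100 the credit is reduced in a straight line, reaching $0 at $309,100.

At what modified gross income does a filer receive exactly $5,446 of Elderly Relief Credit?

$5,446 is 5,446/7,780 of the full $7,780, so 2,334/7,780 of the $18,000 range has been used: income = $291,100 + $18,000 × 2,334/7,780 = $296,500.

$296,500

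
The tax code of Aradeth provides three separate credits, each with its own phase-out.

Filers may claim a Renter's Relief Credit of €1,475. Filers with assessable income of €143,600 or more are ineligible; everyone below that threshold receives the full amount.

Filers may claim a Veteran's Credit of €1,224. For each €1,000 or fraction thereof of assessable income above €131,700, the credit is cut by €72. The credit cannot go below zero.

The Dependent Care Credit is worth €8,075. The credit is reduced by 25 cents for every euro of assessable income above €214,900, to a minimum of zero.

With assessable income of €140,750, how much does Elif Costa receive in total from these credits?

Renter's Relief Credit: €140,750 is below the €143,600 cutoff, so the full €1,475 applies.
Veteran's Credit: income exceeds €131,700 by €9,050, which is 10 full-or-partial €1,000 increments; reduction = 10 × €72 = €720, leaving €504.
Dependent Care Credit: €140,750 is at or below the €214,900 threshold, so the full €8,075 applies.
Total: €1,475 + €504 + €8,075 = €10,054.

€10,054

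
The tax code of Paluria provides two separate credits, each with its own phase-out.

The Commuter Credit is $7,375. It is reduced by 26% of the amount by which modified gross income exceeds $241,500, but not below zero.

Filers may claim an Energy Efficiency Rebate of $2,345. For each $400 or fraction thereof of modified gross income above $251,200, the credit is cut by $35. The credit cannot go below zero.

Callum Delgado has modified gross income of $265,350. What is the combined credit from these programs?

$2,259

Commuter Credit: 26% of the $23,850 excess over $241,500 is $6,201; credit = $7,375 − $6,201 = $1,174.
Energy Efficiency Rebate: income exceeds $251,200 by $14,150, which is 36 full-or-partial $400 increments; reduction = 36 × $35 = $1,260, leaving $1,085.
Total: $1,174 + $1,085 = $2,259.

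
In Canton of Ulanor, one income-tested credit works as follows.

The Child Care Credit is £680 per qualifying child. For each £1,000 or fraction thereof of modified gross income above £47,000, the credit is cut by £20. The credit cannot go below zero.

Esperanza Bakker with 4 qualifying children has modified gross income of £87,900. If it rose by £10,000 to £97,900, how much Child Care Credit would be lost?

At £87,900 — base = 4 × £680 = £2,720. income exceeds £47,000 by £40,900, which is 41 full-or-partial £1,000 increments; reduction = 41 × £20 = £820, leaving £1,900.
At £97,900 — base = 4 × £680 = £2,720. income exceeds £47,000 by £50,900, which is 51 full-or-partial £1,000 increments; reduction = 51 × £20 = £1,020, leaving £1,700.
Lost: £1,900 − £1,700 = £200.

£200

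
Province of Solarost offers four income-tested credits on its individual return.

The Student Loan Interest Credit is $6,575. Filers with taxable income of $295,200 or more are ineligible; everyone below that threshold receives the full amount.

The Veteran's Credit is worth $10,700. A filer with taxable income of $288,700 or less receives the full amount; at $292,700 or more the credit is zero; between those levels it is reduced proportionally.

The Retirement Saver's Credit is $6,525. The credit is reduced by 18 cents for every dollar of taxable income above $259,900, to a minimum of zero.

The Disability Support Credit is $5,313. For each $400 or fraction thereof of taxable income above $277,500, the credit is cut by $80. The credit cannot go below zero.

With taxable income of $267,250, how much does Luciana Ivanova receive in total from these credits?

$27,790

Student Loan Interest Credit: $267,250 is below the $295,200 cutoff, so the full $6,575 applies.
Veteran's Credit: $267,250 is at or below the $288,700 threshold, so the full $10,700 applies.
Retirement Saver's Credit: 18% of the $7,350 excess over $259,900 is $1,323; credit = $6,525 − $1,323 = $5,202.
Disability Support Credit: $267,250 is at or below the $277,500 threshold, so the full $5,313 applies.
Total: $6,575 + $10,700 + $5,202 + $5,313 = $27,790.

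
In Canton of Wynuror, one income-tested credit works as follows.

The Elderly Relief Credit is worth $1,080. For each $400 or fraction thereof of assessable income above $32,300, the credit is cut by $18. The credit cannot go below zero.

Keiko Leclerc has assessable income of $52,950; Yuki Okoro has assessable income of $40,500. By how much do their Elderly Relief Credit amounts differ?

$558

Keiko ($52,950): Elderly Relief Credit: income exceeds $32,300 by $20,650, which is 52 full-or-partial $400 increments; reduction = 52 × $18 = $936, leaving $144.
Yuki ($40,500): Elderly Relief Credit: income exceeds $32,300 by $8,200, which is 21 full-or-partial $400 increments; reduction = 21 × $18 = $378, leaving $702.
Difference: |$144 − $702| = $558.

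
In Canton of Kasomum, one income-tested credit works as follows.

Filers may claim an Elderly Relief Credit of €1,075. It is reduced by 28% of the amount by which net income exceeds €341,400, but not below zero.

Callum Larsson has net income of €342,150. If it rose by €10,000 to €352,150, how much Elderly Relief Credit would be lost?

€865

At €342,150 — 28% of the €750 excess over €341,400 is €210; credit = €1,075 − €210 = €865.
At €352,150 — 28% of the €10,750 excess over €341,400 is €3,010 ≥ base, so the credit is €0.
Lost: €865 − €0 = €865.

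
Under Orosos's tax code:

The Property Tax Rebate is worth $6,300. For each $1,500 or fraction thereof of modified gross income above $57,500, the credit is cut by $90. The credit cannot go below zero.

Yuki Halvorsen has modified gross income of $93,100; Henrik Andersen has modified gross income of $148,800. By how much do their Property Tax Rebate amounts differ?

$3,330

Yuki ($93,100): Property Tax Rebate: income exceeds $57,500 by $35,600, which is 24 full-or-partial $1,500 increments; reduction = 24 × $90 = $2,160, leaving $4,140.
Henrik ($148,800): Property Tax Rebate: income exceeds $57,500 by $91,300, which is 61 full-or-partial $1,500 increments; reduction = 61 × $90 = $5,490, leaving $810.
Difference: |$4,140 − $810| = $3,330.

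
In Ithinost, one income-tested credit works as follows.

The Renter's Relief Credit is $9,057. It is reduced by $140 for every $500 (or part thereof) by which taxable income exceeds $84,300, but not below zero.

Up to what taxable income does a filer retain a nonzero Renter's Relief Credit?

$116,300

After 64 increments the reduction is 64 × $140 = $8,960, leaving $97; one more increment wipes it out. Increment 64 ends at excess 64 × $500 = $32,000, so the highest qualifying income is $84,300 + $32,000 = $116,300.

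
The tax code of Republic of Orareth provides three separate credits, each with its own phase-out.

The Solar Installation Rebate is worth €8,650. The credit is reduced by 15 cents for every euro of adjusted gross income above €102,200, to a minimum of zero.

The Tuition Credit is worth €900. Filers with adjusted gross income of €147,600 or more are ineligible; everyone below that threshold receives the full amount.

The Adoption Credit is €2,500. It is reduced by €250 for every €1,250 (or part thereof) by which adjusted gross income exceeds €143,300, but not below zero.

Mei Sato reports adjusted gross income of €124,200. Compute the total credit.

Solar Installation Rebate: 15% of the €22,000 excess over €102,200 is €3,300; credit = €8,650 − €3,300 = €5,350.
Tuition Credit: €124,200 is below the €147,600 cutoff, so the full €900 applies.
Adoption Credit: €124,200 is at or below the €143,300 threshold, so the full €2,500 applies.
Total: €5,350 + €900 + €2,500 = €8,750.

€8,750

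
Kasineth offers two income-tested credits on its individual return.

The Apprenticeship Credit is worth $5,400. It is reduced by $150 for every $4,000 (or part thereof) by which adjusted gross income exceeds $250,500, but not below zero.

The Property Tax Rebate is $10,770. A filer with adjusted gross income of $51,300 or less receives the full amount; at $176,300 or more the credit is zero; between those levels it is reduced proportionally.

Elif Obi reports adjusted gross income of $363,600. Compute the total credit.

Apprenticeship Credit: income exceeds $250,500 by $113,100, which is 29 full-or-partial $4,000 increments; reduction = 29 × $150 = $4,350, leaving $1,050.
Property Tax Rebate: $363,600 is at or above $176,300, so the credit is $0.
Total: $1,050 + $0 = $1,050.

$1,050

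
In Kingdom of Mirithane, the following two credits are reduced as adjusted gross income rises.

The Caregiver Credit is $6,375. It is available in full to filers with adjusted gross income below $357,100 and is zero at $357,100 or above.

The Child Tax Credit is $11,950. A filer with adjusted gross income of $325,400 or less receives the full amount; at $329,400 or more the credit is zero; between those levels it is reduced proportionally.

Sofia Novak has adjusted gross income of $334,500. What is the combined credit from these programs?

$6,375

Caregiver Credit: $334,500 is below the $357,100 cutoff, so the full $6,375 applies.
Child Tax Credit: $334,500 is at or above $329,400, so the credit is $0.
Total: $6,375 + $0 = $6,375.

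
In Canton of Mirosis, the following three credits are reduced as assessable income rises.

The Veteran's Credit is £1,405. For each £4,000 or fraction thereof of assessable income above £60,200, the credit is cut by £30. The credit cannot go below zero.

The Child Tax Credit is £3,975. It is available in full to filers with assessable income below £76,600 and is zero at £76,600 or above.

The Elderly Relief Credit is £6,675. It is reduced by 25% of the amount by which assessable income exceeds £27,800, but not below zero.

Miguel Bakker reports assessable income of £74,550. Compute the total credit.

Veteran's Credit: income exceeds £60,200 by £14,350, which is 4 full-or-partial £4,000 increments; reduction = 4 × £30 = £120, leaving £1,285.
Child Tax Credit: £74,550 is below the £76,600 cutoff, so the full £3,975 applies.
Elderly Relief Credit: 25% of the £46,750 excess over £27,800 is £11,687.50 ≥ base, so the credit is £0.
Total: £1,285 + £3,975 + £0 = £5,260.

£5,260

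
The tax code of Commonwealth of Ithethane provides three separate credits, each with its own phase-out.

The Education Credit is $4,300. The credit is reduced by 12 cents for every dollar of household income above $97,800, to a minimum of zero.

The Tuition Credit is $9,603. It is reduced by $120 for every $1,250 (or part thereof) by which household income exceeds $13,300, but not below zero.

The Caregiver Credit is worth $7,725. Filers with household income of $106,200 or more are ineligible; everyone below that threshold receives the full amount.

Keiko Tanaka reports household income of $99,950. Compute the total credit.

$12,970

Education Credit: 12% of the $2,150 excess over $97,800 is $258; credit = $4,300 − $258 = $4,042.
Tuition Credit: income exceeds $13,300 by $86,650, which is 70 full-or-partial $1,250 increments; reduction = 70 × $120 = $8,400, leaving $1,203.
Caregiver Credit: $99,950 is below the $106,200 cutoff, so the full $7,725 applies.
Total: $4,042 + $1,203 + $7,725 = $12,970.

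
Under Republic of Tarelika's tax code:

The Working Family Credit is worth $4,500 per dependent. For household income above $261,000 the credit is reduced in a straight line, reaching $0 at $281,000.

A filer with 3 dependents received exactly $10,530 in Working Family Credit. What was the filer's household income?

$265,400

Full credit = 3 × $4,500 = $13,500.
$10,530 is 10,530/13,500 of the full $13,500, so 2,970/13,500 of the $20,000 range has been used: income = $261,000 + $20,000 × 2,970/13,500 = $265,400.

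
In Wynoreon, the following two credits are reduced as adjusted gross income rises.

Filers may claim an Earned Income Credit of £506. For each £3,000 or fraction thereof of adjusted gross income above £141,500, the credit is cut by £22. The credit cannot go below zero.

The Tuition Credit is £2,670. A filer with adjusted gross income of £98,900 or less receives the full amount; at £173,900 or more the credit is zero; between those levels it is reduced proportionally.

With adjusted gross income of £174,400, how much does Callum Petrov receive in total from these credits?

Earned Income Credit: income exceeds £141,500 by £32,900, which is 11 full-or-partial £3,000 increments; reduction = 11 × £22 = £242, leaving £264.
Tuition Credit: £174,400 is at or above £173,900, so the credit is £0.
Total: £264 + £0 = £264.

£264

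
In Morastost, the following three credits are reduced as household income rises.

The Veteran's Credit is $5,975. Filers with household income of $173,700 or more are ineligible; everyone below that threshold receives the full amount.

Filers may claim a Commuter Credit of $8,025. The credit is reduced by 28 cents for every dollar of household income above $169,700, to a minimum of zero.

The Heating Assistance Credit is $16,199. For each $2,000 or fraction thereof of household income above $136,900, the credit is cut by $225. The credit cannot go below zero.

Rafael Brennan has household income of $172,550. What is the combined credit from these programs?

$25,351

Veteran's Credit: $172,550 is below the $173,700 cutoff, so the full $5,975 applies.
Commuter Credit: 28% of the $2,850 excess over $169,700 is $798; credit = $8,025 − $798 = $7,227.
Heating Assistance Credit: income exceeds $136,900 by $35,650, which is 18 full-or-partial $2,000 increments; reduction = 18 × $225 = $4,050, leaving $12,149.
Total: $5,975 + $7,227 + $12,149 = $25,351.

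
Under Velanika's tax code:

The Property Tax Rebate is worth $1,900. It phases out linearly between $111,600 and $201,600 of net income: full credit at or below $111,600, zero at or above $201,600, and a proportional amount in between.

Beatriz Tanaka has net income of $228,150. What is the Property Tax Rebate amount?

$0

Property Tax Rebate: $228,150 is at or above $201,600, so the credit is $0.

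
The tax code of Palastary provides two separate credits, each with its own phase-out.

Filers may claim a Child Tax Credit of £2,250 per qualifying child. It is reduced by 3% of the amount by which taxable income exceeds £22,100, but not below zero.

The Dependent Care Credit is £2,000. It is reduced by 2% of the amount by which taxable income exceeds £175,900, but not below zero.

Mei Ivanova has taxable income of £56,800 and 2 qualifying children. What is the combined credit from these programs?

£5,459

Child Tax Credit: base = 2 × £2,250 = £4,500. 3% of the £34,700 excess over £22,100 is £1,041; credit = £4,500 − £1,041 = £3,459.
Dependent Care Credit: £56,800 is at or below the £175,900 threshold, so the full £2,000 applies.
Total: £3,459 + £2,000 = £5,459.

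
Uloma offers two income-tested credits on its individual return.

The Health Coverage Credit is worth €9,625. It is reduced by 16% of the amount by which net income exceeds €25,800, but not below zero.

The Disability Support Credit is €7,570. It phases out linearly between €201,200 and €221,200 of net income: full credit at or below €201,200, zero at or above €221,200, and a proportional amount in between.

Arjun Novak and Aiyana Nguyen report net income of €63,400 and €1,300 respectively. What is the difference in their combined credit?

Arjun (€63,400): Health Coverage Credit: 16% of the €37,600 excess over €25,800 is €6,016; credit = €9,625 − €6,016 = €3,609. Disability Support Credit: €63,400 is at or below the €201,200 threshold, so the full €7,570 applies. total €3,609 + €7,570 = €11,179
Aiyana (€1,300): Health Coverage Credit: €1,300 is at or below the €25,800 threshold, so the full €9,625 applies. Disability Support Credit: €1,300 is at or below the €201,200 threshold, so the full €7,570 applies. total €9,625 + €7,570 = €17,195
Difference: |€11,179 − €17,195| = €6,016.

€6,016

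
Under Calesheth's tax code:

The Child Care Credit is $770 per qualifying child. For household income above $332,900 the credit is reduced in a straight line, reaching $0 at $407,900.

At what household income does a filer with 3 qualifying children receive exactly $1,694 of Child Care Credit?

Full credit = 3 × $770 = $2,310.
$1,694 is 1,694/2,310 of the full $2,310, so 616/2,310 of the $75,000 range has been used: income = $332,900 + $75,000 × 616/2,310 = $352,900.

$352,900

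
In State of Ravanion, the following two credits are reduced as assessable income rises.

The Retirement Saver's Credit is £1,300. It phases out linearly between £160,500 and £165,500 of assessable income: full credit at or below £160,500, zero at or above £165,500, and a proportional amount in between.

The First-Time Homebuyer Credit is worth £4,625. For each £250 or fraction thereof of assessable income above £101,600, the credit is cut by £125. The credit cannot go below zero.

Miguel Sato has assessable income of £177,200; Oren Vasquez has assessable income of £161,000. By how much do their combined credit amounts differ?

Miguel (£177,200): Retirement Saver's Credit: £177,200 is at or above £165,500, so the credit is £0. First-Time Homebuyer Credit: income exceeds £101,600 by £75,600 → 303 increments × £125 = £37,875 ≥ base, so the credit is £0. total £0 + £0 = £0
Oren (£161,000): Retirement Saver's Credit: £161,000 is £500 into a £5,000 phase-out range, leaving 4,500/5,000 of the credit: £1,300 × 4,500/5,000 = £1,170. First-Time Homebuyer Credit: income exceeds £101,600 by £59,400 → 238 increments × £125 = £29,750 ≥ base, so the credit is £0. total £1,170 + £0 = £1,170
Difference: |£0 − £1,170| = £1,170.

£1,170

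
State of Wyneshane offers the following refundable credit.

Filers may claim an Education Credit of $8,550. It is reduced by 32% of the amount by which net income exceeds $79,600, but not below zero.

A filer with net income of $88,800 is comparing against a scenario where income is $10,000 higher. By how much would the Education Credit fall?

$3,200

At $88,800 — 32% of the $9,200 excess over $79,600 is $2,944; credit = $8,550 − $2,944 = $5,606.
At $98,800 — 32% of the $19,200 excess over $79,600 is $6,144; credit = $8,550 − $6,144 = $2,406.
Lost: $5,606 − $2,406 = $3,200.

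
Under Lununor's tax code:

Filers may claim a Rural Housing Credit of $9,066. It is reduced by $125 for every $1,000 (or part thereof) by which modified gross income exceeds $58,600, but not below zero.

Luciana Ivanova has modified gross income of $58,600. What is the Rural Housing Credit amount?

Rural Housing Credit: $58,600 is at or below the $58,600 threshold, so the full $9,066 applies.

$9,066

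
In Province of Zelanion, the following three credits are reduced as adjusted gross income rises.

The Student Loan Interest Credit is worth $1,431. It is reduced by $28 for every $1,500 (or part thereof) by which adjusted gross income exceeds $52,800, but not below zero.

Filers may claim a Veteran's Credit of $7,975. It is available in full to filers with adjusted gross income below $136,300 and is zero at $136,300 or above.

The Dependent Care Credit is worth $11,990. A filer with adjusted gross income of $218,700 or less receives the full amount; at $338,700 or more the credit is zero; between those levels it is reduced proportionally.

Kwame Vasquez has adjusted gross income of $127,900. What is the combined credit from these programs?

$19,968

Student Loan Interest Credit: income exceeds $52,800 by $75,100, which is 51 full-or-partial $1,500 increments; reduction = 51 × $28 = $1,428, leaving $3.
Veteran's Credit: $127,900 is below the $136,300 cutoff, so the full $7,975 applies.
Dependent Care Credit: $127,900 is at or below the $218,700 threshold, so the full $11,990 applies.
Total: $3 + $7,975 + $11,990 = $19,968.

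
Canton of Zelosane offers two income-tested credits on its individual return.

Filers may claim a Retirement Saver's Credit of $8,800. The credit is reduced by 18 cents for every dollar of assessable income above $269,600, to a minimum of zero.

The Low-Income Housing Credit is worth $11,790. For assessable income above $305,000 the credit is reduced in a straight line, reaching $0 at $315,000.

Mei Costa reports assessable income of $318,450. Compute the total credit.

$7

Retirement Saver's Credit: 18% of the $48,850 excess over $269,600 is $8,793; credit = $8,800 − $8,793 = $7.
Low-Income Housing Credit: $318,450 is at or above $315,000, so the credit is $0.
Total: $7 + $0 = $7.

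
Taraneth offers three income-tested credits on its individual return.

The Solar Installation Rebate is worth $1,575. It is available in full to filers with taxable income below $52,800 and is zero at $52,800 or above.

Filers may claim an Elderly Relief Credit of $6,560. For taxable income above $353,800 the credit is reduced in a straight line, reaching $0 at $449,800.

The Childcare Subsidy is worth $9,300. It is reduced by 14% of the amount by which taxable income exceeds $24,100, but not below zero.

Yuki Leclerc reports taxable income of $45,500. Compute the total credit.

$14,439

Solar Installation Rebate: $45,500 is below the $52,800 cutoff, so the full $1,575 applies.
Elderly Relief Credit: $45,500 is at or below the $353,800 threshold, so the full $6,560 applies.
Childcare Subsidy: 14% of the $21,400 excess over $24,100 is $2,996; credit = $9,300 − $2,996 = $6,304.
Total: $1,575 + $6,560 + $6,304 = $14,439.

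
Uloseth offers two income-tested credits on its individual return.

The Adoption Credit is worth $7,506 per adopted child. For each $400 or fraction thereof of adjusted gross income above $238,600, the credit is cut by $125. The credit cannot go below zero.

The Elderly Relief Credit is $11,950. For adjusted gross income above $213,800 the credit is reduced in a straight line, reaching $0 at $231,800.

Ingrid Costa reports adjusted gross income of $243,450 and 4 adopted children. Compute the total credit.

Adoption Credit: base = 4 × $7,506 = $30,024. income exceeds $238,600 by $4,850, which is 13 full-or-partial $400 increments; reduction = 13 × $125 = $1,625, leaving $28,399.
Elderly Relief Credit: $243,450 is at or above $231,800, so the credit is $0.
Total: $28,399 + $0 = $28,399.

$28,399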